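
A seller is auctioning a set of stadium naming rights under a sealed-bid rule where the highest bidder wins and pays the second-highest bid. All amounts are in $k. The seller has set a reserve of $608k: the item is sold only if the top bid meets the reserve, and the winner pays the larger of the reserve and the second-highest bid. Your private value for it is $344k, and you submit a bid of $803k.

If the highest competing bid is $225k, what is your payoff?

Your bid $803k is the highest and exceeds the reserve.
Price = max(second-highest bid, reserve) = max($225k, $608k) = $608k.
Payoff = $344k − $608k = −$264k.

−$264k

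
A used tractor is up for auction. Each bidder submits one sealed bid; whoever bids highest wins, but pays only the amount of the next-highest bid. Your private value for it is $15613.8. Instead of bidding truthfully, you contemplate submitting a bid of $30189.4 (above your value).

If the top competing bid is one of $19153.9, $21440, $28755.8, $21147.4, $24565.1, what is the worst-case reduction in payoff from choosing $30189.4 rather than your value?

$13142

$19153.9: truthful gives $0, deviation gives −$3540.1 → loss $3540.1.
$21440: truthful gives $0, deviation gives −$5826.2 → loss $5826.2.
$28755.8: truthful gives $0, deviation gives −$13142 → loss $13142.
$21147.4: truthful gives $0, deviation gives −$5533.6 → loss $5533.6.
$24565.1: truthful gives $0, deviation gives −$8951.3 → loss $8951.3.
Maximum loss: $13142.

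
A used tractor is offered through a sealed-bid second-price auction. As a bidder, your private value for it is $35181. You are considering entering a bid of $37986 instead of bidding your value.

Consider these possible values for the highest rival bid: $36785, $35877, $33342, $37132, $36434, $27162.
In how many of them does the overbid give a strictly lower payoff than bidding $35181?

The deviation hurts exactly when the highest competing bid lies strictly between $35181 and $37986 — overbidding then wins at a price above your value.
$36785: inside the interval → strictly worse (loss $1604).
$35877: inside the interval → strictly worse (loss $696).
$33342: below both → same outcome either way.
$37132: inside the interval → strictly worse (loss $1951).
$36434: inside the interval → strictly worse (loss $1253).
$27162: below both → same outcome either way.
Count: 4.

4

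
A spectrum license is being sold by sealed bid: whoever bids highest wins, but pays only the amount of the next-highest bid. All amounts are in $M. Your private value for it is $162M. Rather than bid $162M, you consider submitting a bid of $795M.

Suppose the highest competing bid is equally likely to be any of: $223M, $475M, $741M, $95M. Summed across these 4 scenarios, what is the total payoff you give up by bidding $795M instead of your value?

$953M

The deviation costs you only when the competing bid falls strictly between $162M and $795M; elsewhere both bids give the same outcome.
$223M: truthful payoff $0M, deviation payoff −$61M → loss $61M.
$475M: truthful payoff $0M, deviation payoff −$313M → loss $313M.
$741M: truthful payoff $0M, deviation payoff −$579M → loss $579M.
$95M: outcomes coincide → loss $0M.
Total loss = $61M + $313M + $579M = $953M.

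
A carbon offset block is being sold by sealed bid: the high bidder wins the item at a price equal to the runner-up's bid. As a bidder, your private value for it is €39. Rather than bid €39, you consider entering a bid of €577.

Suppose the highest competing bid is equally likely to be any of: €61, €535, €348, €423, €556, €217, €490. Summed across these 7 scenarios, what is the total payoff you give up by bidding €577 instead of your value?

The deviation costs you only when the competing bid falls strictly between €39 and €577; elsewhere both bids give the same outcome.
€61: truthful payoff €0, deviation payoff −€22 → loss €22.
€535: truthful payoff €0, deviation payoff −€496 → loss €496.
€348: truthful payoff €0, deviation payoff −€309 → loss €309.
€423: truthful payoff €0, deviation payoff −€384 → loss €384.
€556: truthful payoff €0, deviation payoff −€517 → loss €517.
€217: truthful payoff €0, deviation payoff −€178 → loss €178.
€490: truthful payoff €0, deviation payoff −€451 → loss €451.
Total loss = €22 + €496 + €309 + €384 + €517 + €178 + €451 = €2357.

€2357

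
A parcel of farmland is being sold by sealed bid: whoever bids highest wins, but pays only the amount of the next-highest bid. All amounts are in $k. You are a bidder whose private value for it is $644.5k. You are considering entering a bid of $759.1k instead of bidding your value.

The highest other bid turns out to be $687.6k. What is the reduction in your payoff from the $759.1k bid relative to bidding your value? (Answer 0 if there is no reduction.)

$43.1k

Bidding your value $644.5k: you lose (since $644.5k < $687.6k). Payoff $0k.
Bidding $759.1k: you win and pay $687.6k. Payoff $644.5k − $687.6k = −$43.1k.
The competing bid $687.6k lies between your value and your inflated bid, so overbidding wins an item priced above your value.
Loss from deviating = $0k − (−$43.1k) = $43.1k.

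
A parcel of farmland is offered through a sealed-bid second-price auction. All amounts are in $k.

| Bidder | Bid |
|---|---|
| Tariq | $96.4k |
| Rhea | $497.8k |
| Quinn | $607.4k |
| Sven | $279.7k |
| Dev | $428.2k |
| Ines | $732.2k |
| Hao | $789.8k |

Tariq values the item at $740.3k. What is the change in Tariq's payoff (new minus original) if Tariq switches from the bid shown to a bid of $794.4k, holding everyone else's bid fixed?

The highest bid among the other bidders is $789.8k; Tariq's bid doesn't change that.
Original bid $96.4k: Tariq is not highest (top rival bid is $789.8k); payoff $0k.
Alternative bid $794.4k: Tariq is highest, pays the top rival bid $789.8k; payoff $740.3k − $789.8k = −$49.5k.
Change in payoff = −$49.5k − ($0k) = −$49.5k.

−$49.5k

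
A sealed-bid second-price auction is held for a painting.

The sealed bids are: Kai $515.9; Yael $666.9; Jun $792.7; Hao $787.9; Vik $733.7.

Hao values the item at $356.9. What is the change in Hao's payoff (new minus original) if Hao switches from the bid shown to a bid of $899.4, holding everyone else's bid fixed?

The highest bid among the other bidders is $792.7; Hao's bid doesn't change that.
Original bid $787.9: Hao is not highest (top rival bid is $792.7); payoff $0.
Alternative bid $899.4: Hao is highest, pays the top rival bid $792.7; payoff $356.9 − $792.7 = −$435.8.
Change in payoff = −$435.8 − ($0) = −$435.8.

−$435.8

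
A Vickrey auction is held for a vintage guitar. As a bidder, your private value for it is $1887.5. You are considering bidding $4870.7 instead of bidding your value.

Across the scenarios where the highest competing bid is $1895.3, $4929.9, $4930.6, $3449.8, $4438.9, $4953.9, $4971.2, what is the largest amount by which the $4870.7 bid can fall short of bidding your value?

$2551.4

$1895.3: truthful gives $0, deviation gives −$7.8 → loss $7.8.
$4929.9: same outcome either way → loss $0.
$4930.6: same outcome either way → loss $0.
$3449.8: truthful gives $0, deviation gives −$1562.3 → loss $1562.3.
$4438.9: truthful gives $0, deviation gives −$2551.4 → loss $2551.4.
$4953.9: same outcome either way → loss $0.
$4971.2: same outcome either way → loss $0.
Maximum loss: $2551.4.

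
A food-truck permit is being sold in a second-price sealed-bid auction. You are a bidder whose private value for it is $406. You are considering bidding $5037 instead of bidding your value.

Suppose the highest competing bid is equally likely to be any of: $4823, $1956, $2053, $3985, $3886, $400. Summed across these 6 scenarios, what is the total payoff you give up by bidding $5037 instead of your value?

$14673

The deviation costs you only when the competing bid falls strictly between $406 and $5037; elsewhere both bids give the same outcome.
$4823: truthful payoff $0, deviation payoff −$4417 → loss $4417.
$1956: truthful payoff $0, deviation payoff −$1550 → loss $1550.
$2053: truthful payoff $0, deviation payoff −$1647 → loss $1647.
$3985: truthful payoff $0, deviation payoff −$3579 → loss $3579.
$3886: truthful payoff $0, deviation payoff −$3480 → loss $3480.
$400: outcomes coincide → loss $0.
Total loss = $4417 + $1550 + $1647 + $3579 + $3480 = $14673.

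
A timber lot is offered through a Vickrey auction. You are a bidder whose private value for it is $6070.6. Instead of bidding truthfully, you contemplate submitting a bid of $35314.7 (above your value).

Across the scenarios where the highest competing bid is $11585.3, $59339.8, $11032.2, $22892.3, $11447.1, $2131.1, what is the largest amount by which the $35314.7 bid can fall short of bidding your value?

$16821.7

$11585.3: truthful gives $0, deviation gives −$5514.7 → loss $5514.7.
$59339.8: same outcome either way → loss $0.
$11032.2: truthful gives $0, deviation gives −$4961.6 → loss $4961.6.
$22892.3: truthful gives $0, deviation gives −$16821.7 → loss $16821.7.
$11447.1: truthful gives $0, deviation gives −$5376.5 → loss $5376.5.
$2131.1: same outcome either way → loss $0.
Maximum loss: $16821.7.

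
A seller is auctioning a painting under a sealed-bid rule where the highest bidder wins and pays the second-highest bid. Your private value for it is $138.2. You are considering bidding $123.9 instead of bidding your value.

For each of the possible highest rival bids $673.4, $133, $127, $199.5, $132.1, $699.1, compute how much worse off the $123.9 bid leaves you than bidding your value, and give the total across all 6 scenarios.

The deviation costs you only when the competing bid falls strictly between $123.9 and $138.2; elsewhere both bids give the same outcome.
$673.4: outcomes coincide → loss $0.
$133: truthful payoff $5.2, deviation payoff $0 → loss $5.2.
$127: truthful payoff $11.2, deviation payoff $0 → loss $11.2.
$199.5: outcomes coincide → loss $0.
$132.1: truthful payoff $6.1, deviation payoff $0 → loss $6.1.
$699.1: outcomes coincide → loss $0.
Total loss = $5.2 + $11.2 + $6.1 = $22.5.
Truthful bidding weakly dominates here: raising your bid can only win items priced above your value, and lowering it can only forfeit items priced below.

$22.5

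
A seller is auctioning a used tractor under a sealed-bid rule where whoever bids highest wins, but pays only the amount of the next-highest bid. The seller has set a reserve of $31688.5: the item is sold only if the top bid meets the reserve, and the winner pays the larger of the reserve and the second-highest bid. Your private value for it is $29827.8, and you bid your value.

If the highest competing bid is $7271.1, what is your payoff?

$0

Your bid $29827.8 is the highest bid but falls below the reserve $31688.5, so the item goes unsold. Payoff $0.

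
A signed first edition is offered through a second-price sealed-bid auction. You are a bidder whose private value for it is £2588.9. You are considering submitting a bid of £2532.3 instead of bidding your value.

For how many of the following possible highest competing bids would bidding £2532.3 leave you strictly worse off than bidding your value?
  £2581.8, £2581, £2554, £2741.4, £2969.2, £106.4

The deviation hurts exactly when the highest competing bid lies strictly between £2532.3 and £2588.9 — underbidding then forfeits a profitable win.
£2581.8: inside the interval → strictly worse (loss £7.1).
£2581: inside the interval → strictly worse (loss £7.9).
£2554: inside the interval → strictly worse (loss £34.9).
£2741.4: above both → same outcome either way.
£2969.2: above both → same outcome either way.
£106.4: below both → same outcome either way.
Count: 3.

3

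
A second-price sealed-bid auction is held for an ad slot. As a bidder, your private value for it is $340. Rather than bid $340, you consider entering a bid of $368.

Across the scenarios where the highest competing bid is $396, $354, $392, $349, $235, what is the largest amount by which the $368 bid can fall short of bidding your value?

$14

$396: same outcome either way → loss $0.
$354: truthful gives $0, deviation gives −$14 → loss $14.
$392: same outcome either way → loss $0.
$349: truthful gives $0, deviation gives −$9 → loss $9.
$235: same outcome either way → loss $0.
Maximum loss: $14.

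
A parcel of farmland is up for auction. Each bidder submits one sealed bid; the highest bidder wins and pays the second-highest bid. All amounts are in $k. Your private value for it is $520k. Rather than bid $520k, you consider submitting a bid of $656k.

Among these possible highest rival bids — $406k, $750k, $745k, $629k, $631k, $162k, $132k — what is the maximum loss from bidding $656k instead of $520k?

$406k: same outcome either way → loss $0k.
$750k: same outcome either way → loss $0k.
$745k: same outcome either way → loss $0k.
$629k: truthful gives $0k, deviation gives −$109k → loss $109k.
$631k: truthful gives $0k, deviation gives −$111k → loss $111k.
$162k: same outcome either way → loss $0k.
$132k: same outcome either way → loss $0k.
Maximum loss: $111k.

$111k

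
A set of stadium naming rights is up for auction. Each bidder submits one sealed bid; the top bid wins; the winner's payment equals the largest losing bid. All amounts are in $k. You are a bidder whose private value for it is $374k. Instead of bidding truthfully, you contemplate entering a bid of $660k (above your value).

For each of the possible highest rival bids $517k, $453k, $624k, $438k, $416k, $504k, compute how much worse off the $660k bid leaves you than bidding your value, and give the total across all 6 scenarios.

The deviation costs you only when the competing bid falls strictly between $374k and $660k; elsewhere both bids give the same outcome.
$517k: truthful payoff $0k, deviation payoff −$143k → loss $143k.
$453k: truthful payoff $0k, deviation payoff −$79k → loss $79k.
$624k: truthful payoff $0k, deviation payoff −$250k → loss $250k.
$438k: truthful payoff $0k, deviation payoff −$64k → loss $64k.
$416k: truthful payoff $0k, deviation payoff −$42k → loss $42k.
$504k: truthful payoff $0k, deviation payoff −$130k → loss $130k.
Total loss = $143k + $79k + $250k + $64k + $42k + $130k = $708k.

$708k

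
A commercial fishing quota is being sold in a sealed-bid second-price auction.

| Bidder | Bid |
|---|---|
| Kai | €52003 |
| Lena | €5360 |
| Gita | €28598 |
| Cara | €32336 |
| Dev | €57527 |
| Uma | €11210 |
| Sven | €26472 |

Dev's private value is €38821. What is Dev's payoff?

Highest bid: Dev at €57527, so Dev wins.
Second-highest bid: Kai at €52003 — that is the price the winner pays.
Dev's payoff = value − price = €38821 − €52003 = −€13182.

−€13182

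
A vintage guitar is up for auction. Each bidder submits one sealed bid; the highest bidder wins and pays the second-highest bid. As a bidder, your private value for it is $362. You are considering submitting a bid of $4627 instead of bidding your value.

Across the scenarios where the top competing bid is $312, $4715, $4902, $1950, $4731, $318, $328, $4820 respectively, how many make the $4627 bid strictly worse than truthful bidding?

The deviation hurts exactly when the highest competing bid lies strictly between $362 and $4627 — overbidding then wins at a price above your value.
$312: below both → same outcome either way.
$4715: above both → same outcome either way.
$4902: above both → same outcome either way.
$1950: inside the interval → strictly worse (loss $1588).
$4731: above both → same outcome either way.
$318: below both → same outcome either way.
$328: below both → same outcome either way.
$4820: above both → same outcome either way.
Count: 1.

1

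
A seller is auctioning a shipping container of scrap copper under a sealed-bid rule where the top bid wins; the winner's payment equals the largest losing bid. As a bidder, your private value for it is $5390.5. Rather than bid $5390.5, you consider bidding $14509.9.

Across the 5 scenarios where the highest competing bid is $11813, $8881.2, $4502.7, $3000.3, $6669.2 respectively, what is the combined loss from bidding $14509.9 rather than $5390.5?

The deviation costs you only when the competing bid falls strictly between $5390.5 and $14509.9; elsewhere both bids give the same outcome.
$11813: truthful payoff $0, deviation payoff −$6422.5 → loss $6422.5.
$8881.2: truthful payoff $0, deviation payoff −$3490.7 → loss $3490.7.
$4502.7: outcomes coincide → loss $0.
$3000.3: outcomes coincide → loss $0.
$6669.2: truthful payoff $0, deviation payoff −$1278.7 → loss $1278.7.
Total loss = $6422.5 + $3490.7 + $1278.7 = $11191.9.

$11191.9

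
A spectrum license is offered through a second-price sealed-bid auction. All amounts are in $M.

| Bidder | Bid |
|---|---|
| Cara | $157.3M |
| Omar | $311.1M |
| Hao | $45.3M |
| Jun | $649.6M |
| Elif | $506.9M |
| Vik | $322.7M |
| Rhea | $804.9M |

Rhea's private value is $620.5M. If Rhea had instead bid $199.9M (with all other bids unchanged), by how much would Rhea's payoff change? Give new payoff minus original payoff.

The highest bid among the other bidders is $649.6M; Rhea's bid doesn't change that.
Original bid $804.9M: Rhea is highest, pays the top rival bid $649.6M; payoff $620.5M − $649.6M = −$29.1M.
Alternative bid $199.9M: Rhea is not highest (top rival bid is $649.6M); payoff $0M.
Change in payoff = $0M − (−$29.1M) = $29.1M.

$29.1M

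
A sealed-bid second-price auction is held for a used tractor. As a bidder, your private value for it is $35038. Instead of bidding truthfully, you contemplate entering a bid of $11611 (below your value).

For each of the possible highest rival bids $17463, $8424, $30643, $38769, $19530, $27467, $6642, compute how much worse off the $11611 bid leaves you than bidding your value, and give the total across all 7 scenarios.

$45049

The deviation costs you only when the competing bid falls strictly between $11611 and $35038; elsewhere both bids give the same outcome.
$17463: truthful payoff $17575, deviation payoff $0 → loss $17575.
$8424: outcomes coincide → loss $0.
$30643: truthful payoff $4395, deviation payoff $0 → loss $4395.
$38769: outcomes coincide → loss $0.
$19530: truthful payoff $15508, deviation payoff $0 → loss $15508.
$27467: truthful payoff $7571, deviation payoff $0 → loss $7571.
$6642: outcomes coincide → loss $0.
Total loss = $17575 + $4395 + $15508 + $7571 = $45049.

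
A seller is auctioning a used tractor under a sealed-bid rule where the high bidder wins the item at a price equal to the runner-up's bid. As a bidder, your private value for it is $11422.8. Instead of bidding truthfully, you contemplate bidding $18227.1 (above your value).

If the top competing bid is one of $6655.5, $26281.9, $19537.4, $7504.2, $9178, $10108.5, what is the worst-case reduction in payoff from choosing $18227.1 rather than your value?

$6655.5: same outcome either way → loss $0.
$26281.9: same outcome either way → loss $0.
$19537.4: same outcome either way → loss $0.
$7504.2: same outcome either way → loss $0.
$9178: same outcome either way → loss $0.
$10108.5: same outcome either way → loss $0.
Maximum loss: $0.

$0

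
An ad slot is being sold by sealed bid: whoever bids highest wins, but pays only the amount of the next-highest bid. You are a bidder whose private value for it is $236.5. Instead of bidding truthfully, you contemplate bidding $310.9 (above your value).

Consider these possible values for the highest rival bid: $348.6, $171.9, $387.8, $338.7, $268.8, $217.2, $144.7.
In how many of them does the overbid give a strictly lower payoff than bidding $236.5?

1

The deviation hurts exactly when the highest competing bid lies strictly between $236.5 and $310.9 — overbidding then wins at a price above your value.
$348.6: above both → same outcome either way.
$171.9: below both → same outcome either way.
$387.8: above both → same outcome either way.
$338.7: above both → same outcome either way.
$268.8: inside the interval → strictly worse (loss $32.3).
$217.2: below both → same outcome either way.
$144.7: below both → same outcome either way.
Count: 1.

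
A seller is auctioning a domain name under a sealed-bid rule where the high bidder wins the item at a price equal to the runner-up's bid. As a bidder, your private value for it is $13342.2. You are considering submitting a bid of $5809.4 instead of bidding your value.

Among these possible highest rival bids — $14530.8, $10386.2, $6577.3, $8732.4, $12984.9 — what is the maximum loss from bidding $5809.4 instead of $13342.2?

$6764.9

$14530.8: same outcome either way → loss $0.
$10386.2: truthful gives $2956, deviation gives $0 → loss $2956.
$6577.3: truthful gives $6764.9, deviation gives $0 → loss $6764.9.
$8732.4: truthful gives $4609.8, deviation gives $0 → loss $4609.8.
$12984.9: truthful gives $357.3, deviation gives $0 → loss $357.3.
Maximum loss: $6764.9.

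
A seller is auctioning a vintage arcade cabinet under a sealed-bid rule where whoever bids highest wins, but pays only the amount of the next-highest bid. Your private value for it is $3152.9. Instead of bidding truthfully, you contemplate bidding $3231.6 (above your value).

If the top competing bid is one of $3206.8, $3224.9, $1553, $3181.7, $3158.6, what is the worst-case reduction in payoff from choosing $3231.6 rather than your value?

$3206.8: truthful gives $0, deviation gives −$53.9 → loss $53.9.
$3224.9: truthful gives $0, deviation gives −$72 → loss $72.
$1553: same outcome either way → loss $0.
$3181.7: truthful gives $0, deviation gives −$28.8 → loss $28.8.
$3158.6: truthful gives $0, deviation gives −$5.7 → loss $5.7.
Maximum loss: $72.

$72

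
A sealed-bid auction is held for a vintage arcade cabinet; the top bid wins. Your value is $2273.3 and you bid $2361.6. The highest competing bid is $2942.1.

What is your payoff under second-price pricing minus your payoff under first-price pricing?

Your bid $2361.6 is below $2942.1, so you lose under either rule.
Payoff is $0 in both cases; difference = $0.

$0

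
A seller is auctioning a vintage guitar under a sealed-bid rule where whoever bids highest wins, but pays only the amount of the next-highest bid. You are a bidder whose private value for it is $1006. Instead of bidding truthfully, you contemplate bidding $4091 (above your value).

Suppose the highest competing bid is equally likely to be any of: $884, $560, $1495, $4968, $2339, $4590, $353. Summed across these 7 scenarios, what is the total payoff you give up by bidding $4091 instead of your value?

$1822

The deviation costs you only when the competing bid falls strictly between $1006 and $4091; elsewhere both bids give the same outcome.
$884: outcomes coincide → loss $0.
$560: outcomes coincide → loss $0.
$1495: truthful payoff $0, deviation payoff −$489 → loss $489.
$4968: outcomes coincide → loss $0.
$2339: truthful payoff $0, deviation payoff −$1333 → loss $1333.
$4590: outcomes coincide → loss $0.
$353: outcomes coincide → loss $0.
Total loss = $489 + $1333 = $1822.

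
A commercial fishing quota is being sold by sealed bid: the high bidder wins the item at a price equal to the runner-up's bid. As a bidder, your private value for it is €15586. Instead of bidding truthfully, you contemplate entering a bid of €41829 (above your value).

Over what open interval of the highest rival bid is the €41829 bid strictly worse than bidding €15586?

If the competing bid is below €15586, both bids win at the same price — no difference.
If it is above €41829, both bids lose — no difference.
If it lies strictly between €15586 and €41829, bidding your value loses (payoff 0) while bidding €41829 wins at a price above your value (payoff negative).
So the deviation strictly hurts on the open interval (€15586, €41829).

(€15586, €41829)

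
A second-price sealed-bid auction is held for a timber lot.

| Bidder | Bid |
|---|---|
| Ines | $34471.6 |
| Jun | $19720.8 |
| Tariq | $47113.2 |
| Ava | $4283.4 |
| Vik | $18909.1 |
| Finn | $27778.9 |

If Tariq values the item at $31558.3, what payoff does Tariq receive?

−$2913.3

Highest bid: Tariq at $47113.2, so Tariq wins.
Second-highest bid: Ines at $34471.6 — that is the price the winner pays.
Tariq's payoff = value − price = $31558.3 − $34471.6 = −$2913.3.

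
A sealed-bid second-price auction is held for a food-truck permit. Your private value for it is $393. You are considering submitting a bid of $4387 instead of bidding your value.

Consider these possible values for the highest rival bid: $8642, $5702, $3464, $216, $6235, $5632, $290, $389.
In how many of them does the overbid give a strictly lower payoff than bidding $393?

1

The deviation hurts exactly when the highest competing bid lies strictly between $393 and $4387 — overbidding then wins at a price above your value.
$8642: above both → same outcome either way.
$5702: above both → same outcome either way.
$3464: inside the interval → strictly worse (loss $3071).
$216: below both → same outcome either way.
$6235: above both → same outcome either way.
$5632: above both → same outcome either way.
$290: below both → same outcome either way.
$389: below both → same outcome either way.
Count: 1.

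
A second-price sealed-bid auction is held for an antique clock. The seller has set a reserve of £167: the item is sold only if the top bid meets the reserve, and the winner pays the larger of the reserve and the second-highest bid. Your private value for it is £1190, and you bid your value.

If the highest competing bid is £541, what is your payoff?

Your bid £1190 is the highest and exceeds the reserve.
Price = max(second-highest bid, reserve) = max(£541, £167) = £541.
Payoff = £1190 − £541 = £649.

£649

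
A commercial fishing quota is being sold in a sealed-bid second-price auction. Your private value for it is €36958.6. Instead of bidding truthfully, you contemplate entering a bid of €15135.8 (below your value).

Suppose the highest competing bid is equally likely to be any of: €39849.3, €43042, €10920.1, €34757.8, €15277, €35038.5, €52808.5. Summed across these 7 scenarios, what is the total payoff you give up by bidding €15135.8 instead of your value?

€25802.5

The deviation costs you only when the competing bid falls strictly between €15135.8 and €36958.6; elsewhere both bids give the same outcome.
€39849.3: outcomes coincide → loss €0.
€43042: outcomes coincide → loss €0.
€10920.1: outcomes coincide → loss €0.
€34757.8: truthful payoff €2200.8, deviation payoff €0 → loss €2200.8.
€15277: truthful payoff €21681.6, deviation payoff €0 → loss €21681.6.
€35038.5: truthful payoff €1920.1, deviation payoff €0 → loss €1920.1.
€52808.5: outcomes coincide → loss €0.
Total loss = €2200.8 + €21681.6 + €1920.1 = €25802.5.
Truthful bidding weakly dominates here: raising your bid can only win items priced above your value, and lowering it can only forfeit items priced below.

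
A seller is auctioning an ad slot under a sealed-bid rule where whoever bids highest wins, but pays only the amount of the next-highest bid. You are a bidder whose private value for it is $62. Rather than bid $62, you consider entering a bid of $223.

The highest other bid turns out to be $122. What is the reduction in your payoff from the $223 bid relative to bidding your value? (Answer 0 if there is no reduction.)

Bidding your value $62: you lose (since $62 < $122). Payoff $0.
Bidding $223: you win and pay $122. Payoff $62 − $122 = −$60.
The competing bid $122 lies between your value and your inflated bid, so overbidding wins an item priced above your value.
Loss from deviating = $0 − (−$60) = $60.

$60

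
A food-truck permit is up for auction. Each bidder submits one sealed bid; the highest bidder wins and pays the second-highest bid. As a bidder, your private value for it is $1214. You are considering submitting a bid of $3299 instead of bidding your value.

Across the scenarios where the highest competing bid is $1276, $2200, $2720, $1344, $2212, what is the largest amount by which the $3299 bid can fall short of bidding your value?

$1276: truthful gives $0, deviation gives −$62 → loss $62.
$2200: truthful gives $0, deviation gives −$986 → loss $986.
$2720: truthful gives $0, deviation gives −$1506 → loss $1506.
$1344: truthful gives $0, deviation gives −$130 → loss $130.
$2212: truthful gives $0, deviation gives −$998 → loss $998.
Maximum loss: $1506.

$1506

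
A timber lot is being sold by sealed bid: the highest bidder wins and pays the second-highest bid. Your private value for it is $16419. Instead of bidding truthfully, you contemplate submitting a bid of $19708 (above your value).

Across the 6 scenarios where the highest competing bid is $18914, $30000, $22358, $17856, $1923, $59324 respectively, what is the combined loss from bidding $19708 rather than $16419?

The deviation costs you only when the competing bid falls strictly between $16419 and $19708; elsewhere both bids give the same outcome.
$18914: truthful payoff $0, deviation payoff −$2495 → loss $2495.
$30000: outcomes coincide → loss $0.
$22358: outcomes coincide → loss $0.
$17856: truthful payoff $0, deviation payoff −$1437 → loss $1437.
$1923: outcomes coincide → loss $0.
$59324: outcomes coincide → loss $0.
Total loss = $2495 + $1437 = $3932.
In a second-price auction your bid sets only whether you win, not what you pay, so bidding your true value is weakly dominant.

$3932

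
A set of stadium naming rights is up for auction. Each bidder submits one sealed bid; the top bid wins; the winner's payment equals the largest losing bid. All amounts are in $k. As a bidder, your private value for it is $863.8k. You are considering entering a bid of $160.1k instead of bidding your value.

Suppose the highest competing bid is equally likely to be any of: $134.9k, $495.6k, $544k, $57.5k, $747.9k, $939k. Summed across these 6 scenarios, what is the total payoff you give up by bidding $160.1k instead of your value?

$803.9k

The deviation costs you only when the competing bid falls strictly between $160.1k and $863.8k; elsewhere both bids give the same outcome.
$134.9k: outcomes coincide → loss $0k.
$495.6k: truthful payoff $368.2k, deviation payoff $0k → loss $368.2k.
$544k: truthful payoff $319.8k, deviation payoff $0k → loss $319.8k.
$57.5k: outcomes coincide → loss $0k.
$747.9k: truthful payoff $115.9k, deviation payoff $0k → loss $115.9k.
$939k: outcomes coincide → loss $0k.
Total loss = $368.2k + $319.8k + $115.9k = $803.9k.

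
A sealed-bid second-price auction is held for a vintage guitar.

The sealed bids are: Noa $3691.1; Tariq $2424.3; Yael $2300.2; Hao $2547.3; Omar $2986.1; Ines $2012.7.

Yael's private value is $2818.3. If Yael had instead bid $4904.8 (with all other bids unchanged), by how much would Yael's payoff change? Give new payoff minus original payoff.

−$872.8

The highest bid among the other bidders is $3691.1; Yael's bid doesn't change that.
Original bid $2300.2: Yael is not highest (top rival bid is $3691.1); payoff $0.
Alternative bid $4904.8: Yael is highest, pays the top rival bid $3691.1; payoff $2818.3 − $3691.1 = −$872.8.
Change in payoff = −$872.8 − ($0) = −$872.8.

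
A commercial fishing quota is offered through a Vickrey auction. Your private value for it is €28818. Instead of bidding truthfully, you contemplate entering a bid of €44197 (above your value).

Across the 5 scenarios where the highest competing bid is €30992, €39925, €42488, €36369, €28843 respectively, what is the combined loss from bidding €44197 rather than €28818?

The deviation costs you only when the competing bid falls strictly between €28818 and €44197; elsewhere both bids give the same outcome.
€30992: truthful payoff €0, deviation payoff −€2174 → loss €2174.
€39925: truthful payoff €0, deviation payoff −€11107 → loss €11107.
€42488: truthful payoff €0, deviation payoff −€13670 → loss €13670.
€36369: truthful payoff €0, deviation payoff −€7551 → loss €7551.
€28843: truthful payoff €0, deviation payoff −€25 → loss €25.
Total loss = €2174 + €11107 + €13670 + €7551 + €25 = €34527.

€34527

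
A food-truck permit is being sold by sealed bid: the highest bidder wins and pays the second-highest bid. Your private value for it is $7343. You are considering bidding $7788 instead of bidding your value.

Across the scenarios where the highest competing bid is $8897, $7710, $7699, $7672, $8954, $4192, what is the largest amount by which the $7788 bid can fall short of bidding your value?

$8897: same outcome either way → loss $0.
$7710: truthful gives $0, deviation gives −$367 → loss $367.
$7699: truthful gives $0, deviation gives −$356 → loss $356.
$7672: truthful gives $0, deviation gives −$329 → loss $329.
$8954: same outcome either way → loss $0.
$4192: same outcome either way → loss $0.
Maximum loss: $367.

$367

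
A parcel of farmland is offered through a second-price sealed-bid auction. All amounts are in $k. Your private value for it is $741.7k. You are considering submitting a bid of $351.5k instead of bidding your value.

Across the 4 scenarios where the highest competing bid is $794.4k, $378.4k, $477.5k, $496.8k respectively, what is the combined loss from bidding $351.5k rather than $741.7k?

The deviation costs you only when the competing bid falls strictly between $351.5k and $741.7k; elsewhere both bids give the same outcome.
$794.4k: outcomes coincide → loss $0k.
$378.4k: truthful payoff $363.3k, deviation payoff $0k → loss $363.3k.
$477.5k: truthful payoff $264.2k, deviation payoff $0k → loss $264.2k.
$496.8k: truthful payoff $244.9k, deviation payoff $0k → loss $244.9k.
Total loss = $363.3k + $264.2k + $244.9k = $872.4k.

$872.4k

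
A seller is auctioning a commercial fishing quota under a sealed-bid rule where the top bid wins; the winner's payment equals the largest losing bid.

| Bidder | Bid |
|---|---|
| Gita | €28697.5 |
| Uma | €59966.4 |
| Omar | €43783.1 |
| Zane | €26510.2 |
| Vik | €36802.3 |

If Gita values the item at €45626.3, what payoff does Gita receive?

€0

Highest bid: Uma at €59966.4, so Uma wins.
Second-highest bid: Omar at €43783.1 — that is the price the winner pays.
Gita did not win, so Gita pays nothing and receives nothing: payoff €0.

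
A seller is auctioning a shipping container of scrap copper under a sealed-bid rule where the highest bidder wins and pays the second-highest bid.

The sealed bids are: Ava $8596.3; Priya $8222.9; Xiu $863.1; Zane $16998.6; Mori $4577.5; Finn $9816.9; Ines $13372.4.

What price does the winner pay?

Highest bid: Zane at $16998.6, so Zane wins.
Second-highest bid: Ines at $13372.4 — that is the price the winner pays.

$13372.4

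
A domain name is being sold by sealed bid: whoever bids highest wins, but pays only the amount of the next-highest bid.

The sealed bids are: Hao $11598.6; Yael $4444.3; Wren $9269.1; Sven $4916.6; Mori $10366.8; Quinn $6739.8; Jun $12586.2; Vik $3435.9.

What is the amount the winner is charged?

Highest bid: Jun at $12586.2, so Jun wins.
Second-highest bid: Hao at $11598.6 — that is the price the winner pays.

$11598.6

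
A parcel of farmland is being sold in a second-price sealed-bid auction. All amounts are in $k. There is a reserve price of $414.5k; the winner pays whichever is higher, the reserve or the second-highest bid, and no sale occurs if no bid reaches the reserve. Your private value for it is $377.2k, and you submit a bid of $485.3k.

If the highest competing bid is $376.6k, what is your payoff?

−$37.3k

Your bid $485.3k is the highest and exceeds the reserve.
Price = max(second-highest bid, reserve) = max($376.6k, $414.5k) = $414.5k.
Payoff = $377.2k − $414.5k = −$37.3k.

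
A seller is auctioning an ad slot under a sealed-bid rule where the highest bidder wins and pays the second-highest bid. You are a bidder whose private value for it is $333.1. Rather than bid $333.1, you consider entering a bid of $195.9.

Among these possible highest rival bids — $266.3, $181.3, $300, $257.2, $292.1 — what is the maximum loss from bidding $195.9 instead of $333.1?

$75.9

$266.3: truthful gives $66.8, deviation gives $0 → loss $66.8.
$181.3: same outcome either way → loss $0.
$300: truthful gives $33.1, deviation gives $0 → loss $33.1.
$257.2: truthful gives $75.9, deviation gives $0 → loss $75.9.
$292.1: truthful gives $41, deviation gives $0 → loss $41.
Maximum loss: $75.9.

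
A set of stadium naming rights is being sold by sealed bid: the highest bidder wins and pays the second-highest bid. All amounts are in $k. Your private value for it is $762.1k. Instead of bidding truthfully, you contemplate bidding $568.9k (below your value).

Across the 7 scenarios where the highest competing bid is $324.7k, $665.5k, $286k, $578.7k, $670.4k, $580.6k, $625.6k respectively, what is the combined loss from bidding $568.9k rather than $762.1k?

$689.7k

The deviation costs you only when the competing bid falls strictly between $568.9k and $762.1k; elsewhere both bids give the same outcome.
$324.7k: outcomes coincide → loss $0k.
$665.5k: truthful payoff $96.6k, deviation payoff $0k → loss $96.6k.
$286k: outcomes coincide → loss $0k.
$578.7k: truthful payoff $183.4k, deviation payoff $0k → loss $183.4k.
$670.4k: truthful payoff $91.7k, deviation payoff $0k → loss $91.7k.
$580.6k: truthful payoff $181.5k, deviation payoff $0k → loss $181.5k.
$625.6k: truthful payoff $136.5k, deviation payoff $0k → loss $136.5k.
Total loss = $96.6k + $183.4k + $91.7k + $181.5k + $136.5k = $689.7k.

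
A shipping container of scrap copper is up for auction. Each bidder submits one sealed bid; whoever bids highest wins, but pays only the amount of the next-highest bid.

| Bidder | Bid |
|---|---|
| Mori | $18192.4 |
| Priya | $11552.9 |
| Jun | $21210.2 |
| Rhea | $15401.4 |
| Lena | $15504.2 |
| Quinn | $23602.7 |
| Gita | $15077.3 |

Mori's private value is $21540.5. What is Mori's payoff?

$0

Highest bid: Quinn at $23602.7, so Quinn wins.
Second-highest bid: Jun at $21210.2 — that is the price the winner pays.
Mori did not win, so Mori pays nothing and receives nothing: payoff $0.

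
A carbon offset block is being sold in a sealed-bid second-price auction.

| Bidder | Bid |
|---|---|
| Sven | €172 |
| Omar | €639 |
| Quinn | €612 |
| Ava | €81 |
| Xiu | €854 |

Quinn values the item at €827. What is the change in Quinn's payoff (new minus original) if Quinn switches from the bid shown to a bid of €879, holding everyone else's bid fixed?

−€27

The highest bid among the other bidders is €854; Quinn's bid doesn't change that.
Original bid €612: Quinn is not highest (top rival bid is €854); payoff €0.
Alternative bid €879: Quinn is highest, pays the top rival bid €854; payoff €827 − €854 = −€27.
Change in payoff = −€27 − (€0) = −€27.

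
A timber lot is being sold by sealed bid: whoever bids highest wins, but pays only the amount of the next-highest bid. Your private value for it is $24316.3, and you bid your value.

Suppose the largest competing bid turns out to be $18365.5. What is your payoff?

$5950.8

Your bid $24316.3 exceeds the highest competing bid $18365.5, so you win.
In a second-price auction the winner pays the second-highest bid, $18365.5.
Payoff = value − price = $24316.3 − $18365.5 = $5950.8.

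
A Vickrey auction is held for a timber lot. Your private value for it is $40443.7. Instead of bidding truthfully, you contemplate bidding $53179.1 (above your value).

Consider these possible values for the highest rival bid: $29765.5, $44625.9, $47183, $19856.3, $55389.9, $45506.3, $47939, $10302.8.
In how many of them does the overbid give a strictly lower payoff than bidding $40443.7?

4

The deviation hurts exactly when the highest competing bid lies strictly between $40443.7 and $53179.1 — overbidding then wins at a price above your value.
$29765.5: below both → same outcome either way.
$44625.9: inside the interval → strictly worse (loss $4182.2).
$47183: inside the interval → strictly worse (loss $6739.3).
$19856.3: below both → same outcome either way.
$55389.9: above both → same outcome either way.
$45506.3: inside the interval → strictly worse (loss $5062.6).
$47939: inside the interval → strictly worse (loss $7495.3).
$10302.8: below both → same outcome either way.
Count: 4.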